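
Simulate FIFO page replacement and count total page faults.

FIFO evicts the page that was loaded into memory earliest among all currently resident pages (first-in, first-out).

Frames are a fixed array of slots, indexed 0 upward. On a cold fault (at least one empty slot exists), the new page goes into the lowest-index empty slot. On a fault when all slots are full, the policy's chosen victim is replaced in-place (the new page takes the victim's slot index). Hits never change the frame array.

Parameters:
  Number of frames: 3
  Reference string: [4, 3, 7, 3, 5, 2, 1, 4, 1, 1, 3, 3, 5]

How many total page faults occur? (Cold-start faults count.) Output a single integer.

Answer: 9

Derivation:
Step 0: ref 4 → FAULT, frames=[4,-,-]
Step 1: ref 3 → FAULT, frames=[4,3,-]
Step 2: ref 7 → FAULT, frames=[4,3,7]
Step 3: ref 3 → HIT, frames=[4,3,7]
Step 4: ref 5 → FAULT (evict 4), frames=[5,3,7]
Step 5: ref 2 → FAULT (evict 3), frames=[5,2,7]
Step 6: ref 1 → FAULT (evict 7), frames=[5,2,1]
Step 7: ref 4 → FAULT (evict 5), frames=[4,2,1]
Step 8: ref 1 → HIT, frames=[4,2,1]
Step 9: ref 1 → HIT, frames=[4,2,1]
Step 10: ref 3 → FAULT (evict 2), frames=[4,3,1]
Step 11: ref 3 → HIT, frames=[4,3,1]
Step 12: ref 5 → FAULT (evict 1), frames=[4,3,5]
Total faults: 9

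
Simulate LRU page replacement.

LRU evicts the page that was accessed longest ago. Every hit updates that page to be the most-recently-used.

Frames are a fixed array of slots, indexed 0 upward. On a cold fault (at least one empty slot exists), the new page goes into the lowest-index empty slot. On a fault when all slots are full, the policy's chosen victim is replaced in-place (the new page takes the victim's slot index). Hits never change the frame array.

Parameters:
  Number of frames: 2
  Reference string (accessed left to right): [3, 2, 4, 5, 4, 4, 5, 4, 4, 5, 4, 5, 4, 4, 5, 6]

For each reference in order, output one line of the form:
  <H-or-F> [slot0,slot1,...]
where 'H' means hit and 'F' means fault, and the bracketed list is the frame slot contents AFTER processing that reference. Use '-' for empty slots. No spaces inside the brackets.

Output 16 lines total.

F [3,-]
F [3,2]
F [4,2]
F [4,5]
H [4,5]
H [4,5]
H [4,5]
H [4,5]
H [4,5]
H [4,5]
H [4,5]
H [4,5]
H [4,5]
H [4,5]
H [4,5]
F [6,5]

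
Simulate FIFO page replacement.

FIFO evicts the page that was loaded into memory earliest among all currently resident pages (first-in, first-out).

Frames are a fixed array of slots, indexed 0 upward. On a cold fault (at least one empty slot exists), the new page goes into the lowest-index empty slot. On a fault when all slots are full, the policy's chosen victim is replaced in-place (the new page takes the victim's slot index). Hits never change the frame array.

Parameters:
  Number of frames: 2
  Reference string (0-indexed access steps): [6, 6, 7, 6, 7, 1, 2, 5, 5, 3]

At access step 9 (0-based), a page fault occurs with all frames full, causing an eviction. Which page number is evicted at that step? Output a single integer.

Answer: 2

Derivation:
Step 0: ref 6 -> FAULT, frames=[6,-]
Step 1: ref 6 -> HIT, frames=[6,-]
Step 2: ref 7 -> FAULT, frames=[6,7]
Step 3: ref 6 -> HIT, frames=[6,7]
Step 4: ref 7 -> HIT, frames=[6,7]
Step 5: ref 1 -> FAULT, evict 6, frames=[1,7]
Step 6: ref 2 -> FAULT, evict 7, frames=[1,2]
Step 7: ref 5 -> FAULT, evict 1, frames=[5,2]
Step 8: ref 5 -> HIT, frames=[5,2]
Step 9: ref 3 -> FAULT, evict 2, frames=[5,3]
At step 9: evicted page 2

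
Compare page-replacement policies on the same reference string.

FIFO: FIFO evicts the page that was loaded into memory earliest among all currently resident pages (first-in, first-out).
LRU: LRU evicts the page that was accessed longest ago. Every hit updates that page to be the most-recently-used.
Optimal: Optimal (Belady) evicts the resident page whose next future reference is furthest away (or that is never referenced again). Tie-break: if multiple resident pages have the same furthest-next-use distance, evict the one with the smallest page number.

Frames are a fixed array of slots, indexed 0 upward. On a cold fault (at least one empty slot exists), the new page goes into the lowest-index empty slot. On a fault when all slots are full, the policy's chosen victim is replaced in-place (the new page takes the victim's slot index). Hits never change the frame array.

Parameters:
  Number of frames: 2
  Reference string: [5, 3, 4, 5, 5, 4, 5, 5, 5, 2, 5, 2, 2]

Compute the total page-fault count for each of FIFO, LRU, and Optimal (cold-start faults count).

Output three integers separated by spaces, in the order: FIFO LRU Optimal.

Answer: 5 5 4

Derivation:
--- FIFO ---
  step 0: ref 5 -> FAULT, frames=[5,-] (faults so far: 1)
  step 1: ref 3 -> FAULT, frames=[5,3] (faults so far: 2)
  step 2: ref 4 -> FAULT, evict 5, frames=[4,3] (faults so far: 3)
  step 3: ref 5 -> FAULT, evict 3, frames=[4,5] (faults so far: 4)
  step 4: ref 5 -> HIT, frames=[4,5] (faults so far: 4)
  step 5: ref 4 -> HIT, frames=[4,5] (faults so far: 4)
  step 6: ref 5 -> HIT, frames=[4,5] (faults so far: 4)
  step 7: ref 5 -> HIT, frames=[4,5] (faults so far: 4)
  step 8: ref 5 -> HIT, frames=[4,5] (faults so far: 4)
  step 9: ref 2 -> FAULT, evict 4, frames=[2,5] (faults so far: 5)
  step 10: ref 5 -> HIT, frames=[2,5] (faults so far: 5)
  step 11: ref 2 -> HIT, frames=[2,5] (faults so far: 5)
  step 12: ref 2 -> HIT, frames=[2,5] (faults so far: 5)
  FIFO total faults: 5
--- LRU ---
  step 0: ref 5 -> FAULT, frames=[5,-] (faults so far: 1)
  step 1: ref 3 -> FAULT, frames=[5,3] (faults so far: 2)
  step 2: ref 4 -> FAULT, evict 5, frames=[4,3] (faults so far: 3)
  step 3: ref 5 -> FAULT, evict 3, frames=[4,5] (faults so far: 4)
  step 4: ref 5 -> HIT, frames=[4,5] (faults so far: 4)
  step 5: ref 4 -> HIT, frames=[4,5] (faults so far: 4)
  step 6: ref 5 -> HIT, frames=[4,5] (faults so far: 4)
  step 7: ref 5 -> HIT, frames=[4,5] (faults so far: 4)
  step 8: ref 5 -> HIT, frames=[4,5] (faults so far: 4)
  step 9: ref 2 -> FAULT, evict 4, frames=[2,5] (faults so far: 5)
  step 10: ref 5 -> HIT, frames=[2,5] (faults so far: 5)
  step 11: ref 2 -> HIT, frames=[2,5] (faults so far: 5)
  step 12: ref 2 -> HIT, frames=[2,5] (faults so far: 5)
  LRU total faults: 5
--- Optimal ---
  step 0: ref 5 -> FAULT, frames=[5,-] (faults so far: 1)
  step 1: ref 3 -> FAULT, frames=[5,3] (faults so far: 2)
  step 2: ref 4 -> FAULT, evict 3, frames=[5,4] (faults so far: 3)
  step 3: ref 5 -> HIT, frames=[5,4] (faults so far: 3)
  step 4: ref 5 -> HIT, frames=[5,4] (faults so far: 3)
  step 5: ref 4 -> HIT, frames=[5,4] (faults so far: 3)
  step 6: ref 5 -> HIT, frames=[5,4] (faults so far: 3)
  step 7: ref 5 -> HIT, frames=[5,4] (faults so far: 3)
  step 8: ref 5 -> HIT, frames=[5,4] (faults so far: 3)
  step 9: ref 2 -> FAULT, evict 4, frames=[5,2] (faults so far: 4)
  step 10: ref 5 -> HIT, frames=[5,2] (faults so far: 4)
  step 11: ref 2 -> HIT, frames=[5,2] (faults so far: 4)
  step 12: ref 2 -> HIT, frames=[5,2] (faults so far: 4)
  Optimal total faults: 4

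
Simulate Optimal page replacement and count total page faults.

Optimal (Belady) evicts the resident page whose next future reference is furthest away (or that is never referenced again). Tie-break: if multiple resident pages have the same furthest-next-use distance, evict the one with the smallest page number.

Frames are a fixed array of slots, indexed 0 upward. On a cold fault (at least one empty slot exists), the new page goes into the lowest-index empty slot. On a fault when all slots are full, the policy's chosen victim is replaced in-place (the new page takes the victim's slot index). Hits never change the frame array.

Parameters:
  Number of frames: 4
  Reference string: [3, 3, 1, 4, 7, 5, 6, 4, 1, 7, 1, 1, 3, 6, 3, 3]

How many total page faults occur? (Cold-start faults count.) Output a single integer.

Step 0: ref 3 → FAULT, frames=[3,-,-,-]
Step 1: ref 3 → HIT, frames=[3,-,-,-]
Step 2: ref 1 → FAULT, frames=[3,1,-,-]
Step 3: ref 4 → FAULT, frames=[3,1,4,-]
Step 4: ref 7 → FAULT, frames=[3,1,4,7]
Step 5: ref 5 → FAULT (evict 3), frames=[5,1,4,7]
Step 6: ref 6 → FAULT (evict 5), frames=[6,1,4,7]
Step 7: ref 4 → HIT, frames=[6,1,4,7]
Step 8: ref 1 → HIT, frames=[6,1,4,7]
Step 9: ref 7 → HIT, frames=[6,1,4,7]
Step 10: ref 1 → HIT, frames=[6,1,4,7]
Step 11: ref 1 → HIT, frames=[6,1,4,7]
Step 12: ref 3 → FAULT (evict 1), frames=[6,3,4,7]
Step 13: ref 6 → HIT, frames=[6,3,4,7]
Step 14: ref 3 → HIT, frames=[6,3,4,7]
Step 15: ref 3 → HIT, frames=[6,3,4,7]
Total faults: 7

Answer: 7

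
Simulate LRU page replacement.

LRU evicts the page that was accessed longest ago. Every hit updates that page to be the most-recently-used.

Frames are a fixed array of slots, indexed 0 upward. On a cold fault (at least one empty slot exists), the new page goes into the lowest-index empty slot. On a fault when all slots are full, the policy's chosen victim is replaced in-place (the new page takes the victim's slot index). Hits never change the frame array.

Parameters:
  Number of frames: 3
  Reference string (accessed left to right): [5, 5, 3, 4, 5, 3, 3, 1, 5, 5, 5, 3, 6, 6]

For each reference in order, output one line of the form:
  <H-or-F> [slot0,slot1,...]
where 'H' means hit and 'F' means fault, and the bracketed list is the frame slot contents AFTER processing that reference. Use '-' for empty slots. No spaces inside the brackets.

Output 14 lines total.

F [5,-,-]
H [5,-,-]
F [5,3,-]
F [5,3,4]
H [5,3,4]
H [5,3,4]
H [5,3,4]
F [5,3,1]
H [5,3,1]
H [5,3,1]
H [5,3,1]
H [5,3,1]
F [5,3,6]
H [5,3,6]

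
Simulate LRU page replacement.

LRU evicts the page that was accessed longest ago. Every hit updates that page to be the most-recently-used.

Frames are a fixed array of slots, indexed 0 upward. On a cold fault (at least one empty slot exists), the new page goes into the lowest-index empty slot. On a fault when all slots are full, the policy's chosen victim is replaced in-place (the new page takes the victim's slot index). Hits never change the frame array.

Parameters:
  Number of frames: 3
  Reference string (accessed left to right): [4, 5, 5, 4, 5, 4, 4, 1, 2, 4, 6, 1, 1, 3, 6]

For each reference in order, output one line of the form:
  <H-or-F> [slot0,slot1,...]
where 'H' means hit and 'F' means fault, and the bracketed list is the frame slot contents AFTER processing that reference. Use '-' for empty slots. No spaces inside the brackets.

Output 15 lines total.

F [4,-,-]
F [4,5,-]
H [4,5,-]
H [4,5,-]
H [4,5,-]
H [4,5,-]
H [4,5,-]
F [4,5,1]
F [4,2,1]
H [4,2,1]
F [4,2,6]
F [4,1,6]
H [4,1,6]
F [3,1,6]
H [3,1,6]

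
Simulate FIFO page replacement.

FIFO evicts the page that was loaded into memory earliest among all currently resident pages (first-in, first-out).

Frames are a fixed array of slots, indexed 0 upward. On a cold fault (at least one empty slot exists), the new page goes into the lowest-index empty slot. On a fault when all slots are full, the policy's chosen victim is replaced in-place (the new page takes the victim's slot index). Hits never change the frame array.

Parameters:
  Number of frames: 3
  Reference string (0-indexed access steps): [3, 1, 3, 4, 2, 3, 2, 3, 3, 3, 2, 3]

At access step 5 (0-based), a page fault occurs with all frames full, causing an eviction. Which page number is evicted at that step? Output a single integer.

Answer: 1

Derivation:
Step 0: ref 3 -> FAULT, frames=[3,-,-]
Step 1: ref 1 -> FAULT, frames=[3,1,-]
Step 2: ref 3 -> HIT, frames=[3,1,-]
Step 3: ref 4 -> FAULT, frames=[3,1,4]
Step 4: ref 2 -> FAULT, evict 3, frames=[2,1,4]
Step 5: ref 3 -> FAULT, evict 1, frames=[2,3,4]
At step 5: evicted page 1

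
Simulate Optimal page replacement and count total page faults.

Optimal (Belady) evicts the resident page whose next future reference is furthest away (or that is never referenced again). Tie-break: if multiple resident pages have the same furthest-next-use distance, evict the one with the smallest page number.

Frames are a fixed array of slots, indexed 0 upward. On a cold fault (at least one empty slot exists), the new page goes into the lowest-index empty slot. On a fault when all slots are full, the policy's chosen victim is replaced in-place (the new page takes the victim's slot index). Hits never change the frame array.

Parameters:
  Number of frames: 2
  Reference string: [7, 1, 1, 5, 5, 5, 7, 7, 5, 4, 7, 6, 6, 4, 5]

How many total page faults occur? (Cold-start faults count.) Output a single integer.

Step 0: ref 7 → FAULT, frames=[7,-]
Step 1: ref 1 → FAULT, frames=[7,1]
Step 2: ref 1 → HIT, frames=[7,1]
Step 3: ref 5 → FAULT (evict 1), frames=[7,5]
Step 4: ref 5 → HIT, frames=[7,5]
Step 5: ref 5 → HIT, frames=[7,5]
Step 6: ref 7 → HIT, frames=[7,5]
Step 7: ref 7 → HIT, frames=[7,5]
Step 8: ref 5 → HIT, frames=[7,5]
Step 9: ref 4 → FAULT (evict 5), frames=[7,4]
Step 10: ref 7 → HIT, frames=[7,4]
Step 11: ref 6 → FAULT (evict 7), frames=[6,4]
Step 12: ref 6 → HIT, frames=[6,4]
Step 13: ref 4 → HIT, frames=[6,4]
Step 14: ref 5 → FAULT (evict 4), frames=[6,5]
Total faults: 6

Answer: 6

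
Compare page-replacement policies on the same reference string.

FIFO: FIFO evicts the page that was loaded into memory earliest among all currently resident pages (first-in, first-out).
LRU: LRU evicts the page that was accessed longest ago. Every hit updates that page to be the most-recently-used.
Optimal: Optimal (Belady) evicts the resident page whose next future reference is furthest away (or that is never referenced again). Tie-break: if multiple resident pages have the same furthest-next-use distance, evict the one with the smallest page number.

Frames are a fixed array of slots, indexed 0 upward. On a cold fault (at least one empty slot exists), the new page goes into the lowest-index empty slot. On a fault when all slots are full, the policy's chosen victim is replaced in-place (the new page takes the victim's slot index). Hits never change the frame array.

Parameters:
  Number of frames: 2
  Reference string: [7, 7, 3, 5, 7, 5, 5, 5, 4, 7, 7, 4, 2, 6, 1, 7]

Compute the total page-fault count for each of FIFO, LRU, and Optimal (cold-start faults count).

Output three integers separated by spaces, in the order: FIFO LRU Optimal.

Answer: 9 10 7

Derivation:
--- FIFO ---
  step 0: ref 7 -> FAULT, frames=[7,-] (faults so far: 1)
  step 1: ref 7 -> HIT, frames=[7,-] (faults so far: 1)
  step 2: ref 3 -> FAULT, frames=[7,3] (faults so far: 2)
  step 3: ref 5 -> FAULT, evict 7, frames=[5,3] (faults so far: 3)
  step 4: ref 7 -> FAULT, evict 3, frames=[5,7] (faults so far: 4)
  step 5: ref 5 -> HIT, frames=[5,7] (faults so far: 4)
  step 6: ref 5 -> HIT, frames=[5,7] (faults so far: 4)
  step 7: ref 5 -> HIT, frames=[5,7] (faults so far: 4)
  step 8: ref 4 -> FAULT, evict 5, frames=[4,7] (faults so far: 5)
  step 9: ref 7 -> HIT, frames=[4,7] (faults so far: 5)
  step 10: ref 7 -> HIT, frames=[4,7] (faults so far: 5)
  step 11: ref 4 -> HIT, frames=[4,7] (faults so far: 5)
  step 12: ref 2 -> FAULT, evict 7, frames=[4,2] (faults so far: 6)
  step 13: ref 6 -> FAULT, evict 4, frames=[6,2] (faults so far: 7)
  step 14: ref 1 -> FAULT, evict 2, frames=[6,1] (faults so far: 8)
  step 15: ref 7 -> FAULT, evict 6, frames=[7,1] (faults so far: 9)
  FIFO total faults: 9
--- LRU ---
  step 0: ref 7 -> FAULT, frames=[7,-] (faults so far: 1)
  step 1: ref 7 -> HIT, frames=[7,-] (faults so far: 1)
  step 2: ref 3 -> FAULT, frames=[7,3] (faults so far: 2)
  step 3: ref 5 -> FAULT, evict 7, frames=[5,3] (faults so far: 3)
  step 4: ref 7 -> FAULT, evict 3, frames=[5,7] (faults so far: 4)
  step 5: ref 5 -> HIT, frames=[5,7] (faults so far: 4)
  step 6: ref 5 -> HIT, frames=[5,7] (faults so far: 4)
  step 7: ref 5 -> HIT, frames=[5,7] (faults so far: 4)
  step 8: ref 4 -> FAULT, evict 7, frames=[5,4] (faults so far: 5)
  step 9: ref 7 -> FAULT, evict 5, frames=[7,4] (faults so far: 6)
  step 10: ref 7 -> HIT, frames=[7,4] (faults so far: 6)
  step 11: ref 4 -> HIT, frames=[7,4] (faults so far: 6)
  step 12: ref 2 -> FAULT, evict 7, frames=[2,4] (faults so far: 7)
  step 13: ref 6 -> FAULT, evict 4, frames=[2,6] (faults so far: 8)
  step 14: ref 1 -> FAULT, evict 2, frames=[1,6] (faults so far: 9)
  step 15: ref 7 -> FAULT, evict 6, frames=[1,7] (faults so far: 10)
  LRU total faults: 10
--- Optimal ---
  step 0: ref 7 -> FAULT, frames=[7,-] (faults so far: 1)
  step 1: ref 7 -> HIT, frames=[7,-] (faults so far: 1)
  step 2: ref 3 -> FAULT, frames=[7,3] (faults so far: 2)
  step 3: ref 5 -> FAULT, evict 3, frames=[7,5] (faults so far: 3)
  step 4: ref 7 -> HIT, frames=[7,5] (faults so far: 3)
  step 5: ref 5 -> HIT, frames=[7,5] (faults so far: 3)
  step 6: ref 5 -> HIT, frames=[7,5] (faults so far: 3)
  step 7: ref 5 -> HIT, frames=[7,5] (faults so far: 3)
  step 8: ref 4 -> FAULT, evict 5, frames=[7,4] (faults so far: 4)
  step 9: ref 7 -> HIT, frames=[7,4] (faults so far: 4)
  step 10: ref 7 -> HIT, frames=[7,4] (faults so far: 4)
  step 11: ref 4 -> HIT, frames=[7,4] (faults so far: 4)
  step 12: ref 2 -> FAULT, evict 4, frames=[7,2] (faults so far: 5)
  step 13: ref 6 -> FAULT, evict 2, frames=[7,6] (faults so far: 6)
  step 14: ref 1 -> FAULT, evict 6, frames=[7,1] (faults so far: 7)
  step 15: ref 7 -> HIT, frames=[7,1] (faults so far: 7)
  Optimal total faults: 7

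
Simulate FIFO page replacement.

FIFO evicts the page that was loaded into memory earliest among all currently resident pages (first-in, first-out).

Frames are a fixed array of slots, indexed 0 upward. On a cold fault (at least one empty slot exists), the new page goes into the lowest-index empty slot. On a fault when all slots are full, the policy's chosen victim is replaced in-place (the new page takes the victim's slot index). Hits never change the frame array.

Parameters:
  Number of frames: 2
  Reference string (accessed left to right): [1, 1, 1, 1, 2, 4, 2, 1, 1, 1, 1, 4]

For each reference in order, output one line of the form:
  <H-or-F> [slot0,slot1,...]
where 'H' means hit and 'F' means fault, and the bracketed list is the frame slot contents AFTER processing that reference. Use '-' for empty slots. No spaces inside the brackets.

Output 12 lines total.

F [1,-]
H [1,-]
H [1,-]
H [1,-]
F [1,2]
F [4,2]
H [4,2]
F [4,1]
H [4,1]
H [4,1]
H [4,1]
H [4,1]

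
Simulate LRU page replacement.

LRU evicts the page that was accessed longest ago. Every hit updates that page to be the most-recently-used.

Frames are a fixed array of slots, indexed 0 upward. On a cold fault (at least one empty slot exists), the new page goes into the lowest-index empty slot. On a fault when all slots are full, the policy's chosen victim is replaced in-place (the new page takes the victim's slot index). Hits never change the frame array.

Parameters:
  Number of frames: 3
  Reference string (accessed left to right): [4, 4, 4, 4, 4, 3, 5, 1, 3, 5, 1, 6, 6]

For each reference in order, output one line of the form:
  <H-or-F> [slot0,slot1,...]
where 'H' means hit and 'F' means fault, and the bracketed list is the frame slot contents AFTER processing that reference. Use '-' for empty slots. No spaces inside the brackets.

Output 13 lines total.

F [4,-,-]
H [4,-,-]
H [4,-,-]
H [4,-,-]
H [4,-,-]
F [4,3,-]
F [4,3,5]
F [1,3,5]
H [1,3,5]
H [1,3,5]
H [1,3,5]
F [1,6,5]
H [1,6,5]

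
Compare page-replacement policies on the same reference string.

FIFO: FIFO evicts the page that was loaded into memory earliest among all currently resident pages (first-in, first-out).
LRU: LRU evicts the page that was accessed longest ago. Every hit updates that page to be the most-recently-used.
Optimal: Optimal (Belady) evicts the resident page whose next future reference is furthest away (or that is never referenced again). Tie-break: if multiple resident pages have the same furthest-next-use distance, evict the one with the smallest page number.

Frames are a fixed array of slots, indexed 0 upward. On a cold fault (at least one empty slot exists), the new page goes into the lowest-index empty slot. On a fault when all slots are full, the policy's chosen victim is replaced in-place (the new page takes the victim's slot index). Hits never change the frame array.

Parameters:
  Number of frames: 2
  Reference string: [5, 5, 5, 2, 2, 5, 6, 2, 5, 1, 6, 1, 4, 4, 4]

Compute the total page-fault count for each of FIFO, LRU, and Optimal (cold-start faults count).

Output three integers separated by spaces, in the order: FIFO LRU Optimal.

Answer: 7 8 6

Derivation:
--- FIFO ---
  step 0: ref 5 -> FAULT, frames=[5,-] (faults so far: 1)
  step 1: ref 5 -> HIT, frames=[5,-] (faults so far: 1)
  step 2: ref 5 -> HIT, frames=[5,-] (faults so far: 1)
  step 3: ref 2 -> FAULT, frames=[5,2] (faults so far: 2)
  step 4: ref 2 -> HIT, frames=[5,2] (faults so far: 2)
  step 5: ref 5 -> HIT, frames=[5,2] (faults so far: 2)
  step 6: ref 6 -> FAULT, evict 5, frames=[6,2] (faults so far: 3)
  step 7: ref 2 -> HIT, frames=[6,2] (faults so far: 3)
  step 8: ref 5 -> FAULT, evict 2, frames=[6,5] (faults so far: 4)
  step 9: ref 1 -> FAULT, evict 6, frames=[1,5] (faults so far: 5)
  step 10: ref 6 -> FAULT, evict 5, frames=[1,6] (faults so far: 6)
  step 11: ref 1 -> HIT, frames=[1,6] (faults so far: 6)
  step 12: ref 4 -> FAULT, evict 1, frames=[4,6] (faults so far: 7)
  step 13: ref 4 -> HIT, frames=[4,6] (faults so far: 7)
  step 14: ref 4 -> HIT, frames=[4,6] (faults so far: 7)
  FIFO total faults: 7
--- LRU ---
  step 0: ref 5 -> FAULT, frames=[5,-] (faults so far: 1)
  step 1: ref 5 -> HIT, frames=[5,-] (faults so far: 1)
  step 2: ref 5 -> HIT, frames=[5,-] (faults so far: 1)
  step 3: ref 2 -> FAULT, frames=[5,2] (faults so far: 2)
  step 4: ref 2 -> HIT, frames=[5,2] (faults so far: 2)
  step 5: ref 5 -> HIT, frames=[5,2] (faults so far: 2)
  step 6: ref 6 -> FAULT, evict 2, frames=[5,6] (faults so far: 3)
  step 7: ref 2 -> FAULT, evict 5, frames=[2,6] (faults so far: 4)
  step 8: ref 5 -> FAULT, evict 6, frames=[2,5] (faults so far: 5)
  step 9: ref 1 -> FAULT, evict 2, frames=[1,5] (faults so far: 6)
  step 10: ref 6 -> FAULT, evict 5, frames=[1,6] (faults so far: 7)
  step 11: ref 1 -> HIT, frames=[1,6] (faults so far: 7)
  step 12: ref 4 -> FAULT, evict 6, frames=[1,4] (faults so far: 8)
  step 13: ref 4 -> HIT, frames=[1,4] (faults so far: 8)
  step 14: ref 4 -> HIT, frames=[1,4] (faults so far: 8)
  LRU total faults: 8
--- Optimal ---
  step 0: ref 5 -> FAULT, frames=[5,-] (faults so far: 1)
  step 1: ref 5 -> HIT, frames=[5,-] (faults so far: 1)
  step 2: ref 5 -> HIT, frames=[5,-] (faults so far: 1)
  step 3: ref 2 -> FAULT, frames=[5,2] (faults so far: 2)
  step 4: ref 2 -> HIT, frames=[5,2] (faults so far: 2)
  step 5: ref 5 -> HIT, frames=[5,2] (faults so far: 2)
  step 6: ref 6 -> FAULT, evict 5, frames=[6,2] (faults so far: 3)
  step 7: ref 2 -> HIT, frames=[6,2] (faults so far: 3)
  step 8: ref 5 -> FAULT, evict 2, frames=[6,5] (faults so far: 4)
  step 9: ref 1 -> FAULT, evict 5, frames=[6,1] (faults so far: 5)
  step 10: ref 6 -> HIT, frames=[6,1] (faults so far: 5)
  step 11: ref 1 -> HIT, frames=[6,1] (faults so far: 5)
  step 12: ref 4 -> FAULT, evict 1, frames=[6,4] (faults so far: 6)
  step 13: ref 4 -> HIT, frames=[6,4] (faults so far: 6)
  step 14: ref 4 -> HIT, frames=[6,4] (faults so far: 6)
  Optimal total faults: 6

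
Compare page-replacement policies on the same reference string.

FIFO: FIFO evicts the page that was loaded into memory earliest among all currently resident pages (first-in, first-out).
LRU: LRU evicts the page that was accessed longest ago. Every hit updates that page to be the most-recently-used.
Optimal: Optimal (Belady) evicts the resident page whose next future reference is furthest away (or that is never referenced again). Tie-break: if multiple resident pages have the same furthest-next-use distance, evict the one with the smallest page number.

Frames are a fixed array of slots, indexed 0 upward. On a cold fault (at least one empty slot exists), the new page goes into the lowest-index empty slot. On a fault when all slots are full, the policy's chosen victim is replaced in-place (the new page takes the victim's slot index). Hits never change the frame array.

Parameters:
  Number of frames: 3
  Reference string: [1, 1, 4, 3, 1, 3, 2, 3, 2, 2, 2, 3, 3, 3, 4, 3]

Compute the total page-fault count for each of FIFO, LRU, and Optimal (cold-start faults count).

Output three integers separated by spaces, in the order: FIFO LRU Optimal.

Answer: 4 5 4

Derivation:
--- FIFO ---
  step 0: ref 1 -> FAULT, frames=[1,-,-] (faults so far: 1)
  step 1: ref 1 -> HIT, frames=[1,-,-] (faults so far: 1)
  step 2: ref 4 -> FAULT, frames=[1,4,-] (faults so far: 2)
  step 3: ref 3 -> FAULT, frames=[1,4,3] (faults so far: 3)
  step 4: ref 1 -> HIT, frames=[1,4,3] (faults so far: 3)
  step 5: ref 3 -> HIT, frames=[1,4,3] (faults so far: 3)
  step 6: ref 2 -> FAULT, evict 1, frames=[2,4,3] (faults so far: 4)
  step 7: ref 3 -> HIT, frames=[2,4,3] (faults so far: 4)
  step 8: ref 2 -> HIT, frames=[2,4,3] (faults so far: 4)
  step 9: ref 2 -> HIT, frames=[2,4,3] (faults so far: 4)
  step 10: ref 2 -> HIT, frames=[2,4,3] (faults so far: 4)
  step 11: ref 3 -> HIT, frames=[2,4,3] (faults so far: 4)
  step 12: ref 3 -> HIT, frames=[2,4,3] (faults so far: 4)
  step 13: ref 3 -> HIT, frames=[2,4,3] (faults so far: 4)
  step 14: ref 4 -> HIT, frames=[2,4,3] (faults so far: 4)
  step 15: ref 3 -> HIT, frames=[2,4,3] (faults so far: 4)
  FIFO total faults: 4
--- LRU ---
  step 0: ref 1 -> FAULT, frames=[1,-,-] (faults so far: 1)
  step 1: ref 1 -> HIT, frames=[1,-,-] (faults so far: 1)
  step 2: ref 4 -> FAULT, frames=[1,4,-] (faults so far: 2)
  step 3: ref 3 -> FAULT, frames=[1,4,3] (faults so far: 3)
  step 4: ref 1 -> HIT, frames=[1,4,3] (faults so far: 3)
  step 5: ref 3 -> HIT, frames=[1,4,3] (faults so far: 3)
  step 6: ref 2 -> FAULT, evict 4, frames=[1,2,3] (faults so far: 4)
  step 7: ref 3 -> HIT, frames=[1,2,3] (faults so far: 4)
  step 8: ref 2 -> HIT, frames=[1,2,3] (faults so far: 4)
  step 9: ref 2 -> HIT, frames=[1,2,3] (faults so far: 4)
  step 10: ref 2 -> HIT, frames=[1,2,3] (faults so far: 4)
  step 11: ref 3 -> HIT, frames=[1,2,3] (faults so far: 4)
  step 12: ref 3 -> HIT, frames=[1,2,3] (faults so far: 4)
  step 13: ref 3 -> HIT, frames=[1,2,3] (faults so far: 4)
  step 14: ref 4 -> FAULT, evict 1, frames=[4,2,3] (faults so far: 5)
  step 15: ref 3 -> HIT, frames=[4,2,3] (faults so far: 5)
  LRU total faults: 5
--- Optimal ---
  step 0: ref 1 -> FAULT, frames=[1,-,-] (faults so far: 1)
  step 1: ref 1 -> HIT, frames=[1,-,-] (faults so far: 1)
  step 2: ref 4 -> FAULT, frames=[1,4,-] (faults so far: 2)
  step 3: ref 3 -> FAULT, frames=[1,4,3] (faults so far: 3)
  step 4: ref 1 -> HIT, frames=[1,4,3] (faults so far: 3)
  step 5: ref 3 -> HIT, frames=[1,4,3] (faults so far: 3)
  step 6: ref 2 -> FAULT, evict 1, frames=[2,4,3] (faults so far: 4)
  step 7: ref 3 -> HIT, frames=[2,4,3] (faults so far: 4)
  step 8: ref 2 -> HIT, frames=[2,4,3] (faults so far: 4)
  step 9: ref 2 -> HIT, frames=[2,4,3] (faults so far: 4)
  step 10: ref 2 -> HIT, frames=[2,4,3] (faults so far: 4)
  step 11: ref 3 -> HIT, frames=[2,4,3] (faults so far: 4)
  step 12: ref 3 -> HIT, frames=[2,4,3] (faults so far: 4)
  step 13: ref 3 -> HIT, frames=[2,4,3] (faults so far: 4)
  step 14: ref 4 -> HIT, frames=[2,4,3] (faults so far: 4)
  step 15: ref 3 -> HIT, frames=[2,4,3] (faults so far: 4)
  Optimal total faults: 4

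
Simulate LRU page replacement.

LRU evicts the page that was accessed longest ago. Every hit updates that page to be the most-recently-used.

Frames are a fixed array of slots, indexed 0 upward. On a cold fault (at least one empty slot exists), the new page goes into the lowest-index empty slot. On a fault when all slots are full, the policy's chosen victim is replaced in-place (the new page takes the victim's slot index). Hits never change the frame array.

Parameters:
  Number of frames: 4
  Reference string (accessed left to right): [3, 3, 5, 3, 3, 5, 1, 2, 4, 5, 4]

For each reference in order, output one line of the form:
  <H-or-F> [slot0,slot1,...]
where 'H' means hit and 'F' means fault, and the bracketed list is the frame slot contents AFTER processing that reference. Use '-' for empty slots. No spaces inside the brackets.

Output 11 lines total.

F [3,-,-,-]
H [3,-,-,-]
F [3,5,-,-]
H [3,5,-,-]
H [3,5,-,-]
H [3,5,-,-]
F [3,5,1,-]
F [3,5,1,2]
F [4,5,1,2]
H [4,5,1,2]
H [4,5,1,2]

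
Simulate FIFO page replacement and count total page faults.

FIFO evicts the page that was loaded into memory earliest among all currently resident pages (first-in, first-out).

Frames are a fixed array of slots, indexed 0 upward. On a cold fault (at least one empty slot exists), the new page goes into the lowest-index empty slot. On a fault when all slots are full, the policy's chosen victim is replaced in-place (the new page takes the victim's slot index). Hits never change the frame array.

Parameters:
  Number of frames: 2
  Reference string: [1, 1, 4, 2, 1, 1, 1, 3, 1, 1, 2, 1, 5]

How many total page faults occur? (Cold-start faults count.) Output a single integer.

Step 0: ref 1 → FAULT, frames=[1,-]
Step 1: ref 1 → HIT, frames=[1,-]
Step 2: ref 4 → FAULT, frames=[1,4]
Step 3: ref 2 → FAULT (evict 1), frames=[2,4]
Step 4: ref 1 → FAULT (evict 4), frames=[2,1]
Step 5: ref 1 → HIT, frames=[2,1]
Step 6: ref 1 → HIT, frames=[2,1]
Step 7: ref 3 → FAULT (evict 2), frames=[3,1]
Step 8: ref 1 → HIT, frames=[3,1]
Step 9: ref 1 → HIT, frames=[3,1]
Step 10: ref 2 → FAULT (evict 1), frames=[3,2]
Step 11: ref 1 → FAULT (evict 3), frames=[1,2]
Step 12: ref 5 → FAULT (evict 2), frames=[1,5]
Total faults: 8

Answer: 8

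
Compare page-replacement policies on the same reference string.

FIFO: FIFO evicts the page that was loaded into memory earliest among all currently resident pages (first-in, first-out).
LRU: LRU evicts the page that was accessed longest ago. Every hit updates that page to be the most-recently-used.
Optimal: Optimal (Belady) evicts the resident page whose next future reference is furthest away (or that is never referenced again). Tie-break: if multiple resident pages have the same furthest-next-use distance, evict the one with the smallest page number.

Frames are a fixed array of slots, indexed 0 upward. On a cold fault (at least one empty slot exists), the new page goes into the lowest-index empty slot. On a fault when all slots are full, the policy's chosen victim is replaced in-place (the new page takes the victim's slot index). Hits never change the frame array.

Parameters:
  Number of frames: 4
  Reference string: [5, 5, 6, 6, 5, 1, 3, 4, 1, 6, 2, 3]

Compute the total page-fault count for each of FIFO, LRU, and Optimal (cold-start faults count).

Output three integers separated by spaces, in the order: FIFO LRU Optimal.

Answer: 6 8 6

Derivation:
--- FIFO ---
  step 0: ref 5 -> FAULT, frames=[5,-,-,-] (faults so far: 1)
  step 1: ref 5 -> HIT, frames=[5,-,-,-] (faults so far: 1)
  step 2: ref 6 -> FAULT, frames=[5,6,-,-] (faults so far: 2)
  step 3: ref 6 -> HIT, frames=[5,6,-,-] (faults so far: 2)
  step 4: ref 5 -> HIT, frames=[5,6,-,-] (faults so far: 2)
  step 5: ref 1 -> FAULT, frames=[5,6,1,-] (faults so far: 3)
  step 6: ref 3 -> FAULT, frames=[5,6,1,3] (faults so far: 4)
  step 7: ref 4 -> FAULT, evict 5, frames=[4,6,1,3] (faults so far: 5)
  step 8: ref 1 -> HIT, frames=[4,6,1,3] (faults so far: 5)
  step 9: ref 6 -> HIT, frames=[4,6,1,3] (faults so far: 5)
  step 10: ref 2 -> FAULT, evict 6, frames=[4,2,1,3] (faults so far: 6)
  step 11: ref 3 -> HIT, frames=[4,2,1,3] (faults so far: 6)
  FIFO total faults: 6
--- LRU ---
  step 0: ref 5 -> FAULT, frames=[5,-,-,-] (faults so far: 1)
  step 1: ref 5 -> HIT, frames=[5,-,-,-] (faults so far: 1)
  step 2: ref 6 -> FAULT, frames=[5,6,-,-] (faults so far: 2)
  step 3: ref 6 -> HIT, frames=[5,6,-,-] (faults so far: 2)
  step 4: ref 5 -> HIT, frames=[5,6,-,-] (faults so far: 2)
  step 5: ref 1 -> FAULT, frames=[5,6,1,-] (faults so far: 3)
  step 6: ref 3 -> FAULT, frames=[5,6,1,3] (faults so far: 4)
  step 7: ref 4 -> FAULT, evict 6, frames=[5,4,1,3] (faults so far: 5)
  step 8: ref 1 -> HIT, frames=[5,4,1,3] (faults so far: 5)
  step 9: ref 6 -> FAULT, evict 5, frames=[6,4,1,3] (faults so far: 6)
  step 10: ref 2 -> FAULT, evict 3, frames=[6,4,1,2] (faults so far: 7)
  step 11: ref 3 -> FAULT, evict 4, frames=[6,3,1,2] (faults so far: 8)
  LRU total faults: 8
--- Optimal ---
  step 0: ref 5 -> FAULT, frames=[5,-,-,-] (faults so far: 1)
  step 1: ref 5 -> HIT, frames=[5,-,-,-] (faults so far: 1)
  step 2: ref 6 -> FAULT, frames=[5,6,-,-] (faults so far: 2)
  step 3: ref 6 -> HIT, frames=[5,6,-,-] (faults so far: 2)
  step 4: ref 5 -> HIT, frames=[5,6,-,-] (faults so far: 2)
  step 5: ref 1 -> FAULT, frames=[5,6,1,-] (faults so far: 3)
  step 6: ref 3 -> FAULT, frames=[5,6,1,3] (faults so far: 4)
  step 7: ref 4 -> FAULT, evict 5, frames=[4,6,1,3] (faults so far: 5)
  step 8: ref 1 -> HIT, frames=[4,6,1,3] (faults so far: 5)
  step 9: ref 6 -> HIT, frames=[4,6,1,3] (faults so far: 5)
  step 10: ref 2 -> FAULT, evict 1, frames=[4,6,2,3] (faults so far: 6)
  step 11: ref 3 -> HIT, frames=[4,6,2,3] (faults so far: 6)
  Optimal total faults: 6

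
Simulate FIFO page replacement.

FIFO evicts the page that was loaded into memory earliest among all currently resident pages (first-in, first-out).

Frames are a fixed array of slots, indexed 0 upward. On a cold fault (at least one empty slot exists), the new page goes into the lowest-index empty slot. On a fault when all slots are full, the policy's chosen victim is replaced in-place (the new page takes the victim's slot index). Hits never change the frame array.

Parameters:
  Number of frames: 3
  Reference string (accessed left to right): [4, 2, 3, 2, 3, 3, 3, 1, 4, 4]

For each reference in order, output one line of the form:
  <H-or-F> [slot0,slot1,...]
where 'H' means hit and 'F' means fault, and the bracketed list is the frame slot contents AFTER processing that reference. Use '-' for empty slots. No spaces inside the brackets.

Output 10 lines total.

F [4,-,-]
F [4,2,-]
F [4,2,3]
H [4,2,3]
H [4,2,3]
H [4,2,3]
H [4,2,3]
F [1,2,3]
F [1,4,3]
H [1,4,3]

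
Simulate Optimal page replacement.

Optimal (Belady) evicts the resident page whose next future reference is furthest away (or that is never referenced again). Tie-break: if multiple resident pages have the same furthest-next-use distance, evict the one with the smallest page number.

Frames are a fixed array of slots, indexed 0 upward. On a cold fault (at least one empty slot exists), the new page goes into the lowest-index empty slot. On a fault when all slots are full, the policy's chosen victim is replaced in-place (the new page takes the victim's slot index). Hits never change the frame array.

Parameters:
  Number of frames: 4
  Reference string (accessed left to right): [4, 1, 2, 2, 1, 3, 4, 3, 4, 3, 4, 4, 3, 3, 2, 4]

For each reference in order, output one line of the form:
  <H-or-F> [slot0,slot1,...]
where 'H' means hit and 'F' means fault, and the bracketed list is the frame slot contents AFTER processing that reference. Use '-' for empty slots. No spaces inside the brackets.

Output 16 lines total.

F [4,-,-,-]
F [4,1,-,-]
F [4,1,2,-]
H [4,1,2,-]
H [4,1,2,-]
F [4,1,2,3]
H [4,1,2,3]
H [4,1,2,3]
H [4,1,2,3]
H [4,1,2,3]
H [4,1,2,3]
H [4,1,2,3]
H [4,1,2,3]
H [4,1,2,3]
H [4,1,2,3]
H [4,1,2,3]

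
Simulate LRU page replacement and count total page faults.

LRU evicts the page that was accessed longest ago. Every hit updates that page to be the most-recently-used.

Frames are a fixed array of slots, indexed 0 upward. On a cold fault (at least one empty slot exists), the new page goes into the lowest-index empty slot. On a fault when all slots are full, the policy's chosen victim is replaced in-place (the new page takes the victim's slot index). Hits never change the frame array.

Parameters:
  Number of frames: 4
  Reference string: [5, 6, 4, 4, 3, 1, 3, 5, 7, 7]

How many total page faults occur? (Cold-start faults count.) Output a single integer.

Step 0: ref 5 → FAULT, frames=[5,-,-,-]
Step 1: ref 6 → FAULT, frames=[5,6,-,-]
Step 2: ref 4 → FAULT, frames=[5,6,4,-]
Step 3: ref 4 → HIT, frames=[5,6,4,-]
Step 4: ref 3 → FAULT, frames=[5,6,4,3]
Step 5: ref 1 → FAULT (evict 5), frames=[1,6,4,3]
Step 6: ref 3 → HIT, frames=[1,6,4,3]
Step 7: ref 5 → FAULT (evict 6), frames=[1,5,4,3]
Step 8: ref 7 → FAULT (evict 4), frames=[1,5,7,3]
Step 9: ref 7 → HIT, frames=[1,5,7,3]
Total faults: 7

Answer: 7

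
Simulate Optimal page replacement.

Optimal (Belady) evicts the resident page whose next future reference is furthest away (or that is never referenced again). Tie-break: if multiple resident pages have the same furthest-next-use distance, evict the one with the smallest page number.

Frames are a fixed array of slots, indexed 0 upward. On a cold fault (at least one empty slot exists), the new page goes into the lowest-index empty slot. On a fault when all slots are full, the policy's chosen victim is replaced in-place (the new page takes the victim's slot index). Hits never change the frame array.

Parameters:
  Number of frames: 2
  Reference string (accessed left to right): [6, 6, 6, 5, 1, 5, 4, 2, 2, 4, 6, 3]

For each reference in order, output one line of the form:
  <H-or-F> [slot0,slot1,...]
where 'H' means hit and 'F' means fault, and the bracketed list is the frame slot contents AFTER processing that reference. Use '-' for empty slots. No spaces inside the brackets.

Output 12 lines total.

F [6,-]
H [6,-]
H [6,-]
F [6,5]
F [1,5]
H [1,5]
F [4,5]
F [4,2]
H [4,2]
H [4,2]
F [4,6]
F [3,6]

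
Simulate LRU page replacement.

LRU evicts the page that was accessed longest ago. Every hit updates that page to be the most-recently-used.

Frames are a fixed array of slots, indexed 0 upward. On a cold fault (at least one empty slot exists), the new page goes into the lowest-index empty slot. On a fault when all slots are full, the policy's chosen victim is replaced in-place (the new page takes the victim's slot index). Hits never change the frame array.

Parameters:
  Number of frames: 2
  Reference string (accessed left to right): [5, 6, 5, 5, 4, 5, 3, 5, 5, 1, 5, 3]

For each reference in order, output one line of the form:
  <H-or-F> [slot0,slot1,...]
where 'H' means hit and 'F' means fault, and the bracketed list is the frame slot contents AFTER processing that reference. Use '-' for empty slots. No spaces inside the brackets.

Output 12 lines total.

F [5,-]
F [5,6]
H [5,6]
H [5,6]
F [5,4]
H [5,4]
F [5,3]
H [5,3]
H [5,3]
F [5,1]
H [5,1]
F [5,3]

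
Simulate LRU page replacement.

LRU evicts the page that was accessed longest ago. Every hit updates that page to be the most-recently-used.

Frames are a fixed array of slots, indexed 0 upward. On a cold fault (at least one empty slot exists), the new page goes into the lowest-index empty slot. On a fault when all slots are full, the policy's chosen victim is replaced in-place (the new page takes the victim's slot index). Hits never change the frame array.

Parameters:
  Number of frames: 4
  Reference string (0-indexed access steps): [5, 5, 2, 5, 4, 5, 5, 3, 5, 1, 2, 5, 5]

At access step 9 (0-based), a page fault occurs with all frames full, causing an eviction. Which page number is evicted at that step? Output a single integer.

Answer: 2

Derivation:
Step 0: ref 5 -> FAULT, frames=[5,-,-,-]
Step 1: ref 5 -> HIT, frames=[5,-,-,-]
Step 2: ref 2 -> FAULT, frames=[5,2,-,-]
Step 3: ref 5 -> HIT, frames=[5,2,-,-]
Step 4: ref 4 -> FAULT, frames=[5,2,4,-]
Step 5: ref 5 -> HIT, frames=[5,2,4,-]
Step 6: ref 5 -> HIT, frames=[5,2,4,-]
Step 7: ref 3 -> FAULT, frames=[5,2,4,3]
Step 8: ref 5 -> HIT, frames=[5,2,4,3]
Step 9: ref 1 -> FAULT, evict 2, frames=[5,1,4,3]
At step 9: evicted page 2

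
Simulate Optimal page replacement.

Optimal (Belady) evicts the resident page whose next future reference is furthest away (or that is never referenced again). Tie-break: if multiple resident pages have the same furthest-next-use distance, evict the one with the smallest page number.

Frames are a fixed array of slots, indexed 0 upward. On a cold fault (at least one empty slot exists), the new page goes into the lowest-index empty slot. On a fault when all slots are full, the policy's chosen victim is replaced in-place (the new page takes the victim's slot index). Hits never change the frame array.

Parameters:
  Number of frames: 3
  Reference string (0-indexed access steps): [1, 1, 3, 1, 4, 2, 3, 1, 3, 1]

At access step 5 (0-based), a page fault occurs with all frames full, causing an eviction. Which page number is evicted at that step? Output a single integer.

Answer: 4

Derivation:
Step 0: ref 1 -> FAULT, frames=[1,-,-]
Step 1: ref 1 -> HIT, frames=[1,-,-]
Step 2: ref 3 -> FAULT, frames=[1,3,-]
Step 3: ref 1 -> HIT, frames=[1,3,-]
Step 4: ref 4 -> FAULT, frames=[1,3,4]
Step 5: ref 2 -> FAULT, evict 4, frames=[1,3,2]
At step 5: evicted page 4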